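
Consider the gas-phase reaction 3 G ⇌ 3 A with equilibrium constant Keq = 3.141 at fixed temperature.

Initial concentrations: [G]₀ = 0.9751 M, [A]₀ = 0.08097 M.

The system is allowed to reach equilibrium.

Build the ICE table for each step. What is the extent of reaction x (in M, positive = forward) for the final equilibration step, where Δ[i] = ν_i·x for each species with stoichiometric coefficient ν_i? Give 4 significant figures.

x = 0.1822 M

Q₀ = 5.7257e-04 vs Keq = 3.141 ⇒ Q<K, forward
Step 1:
                   G          A
  Initial     0.9751    0.08097
  Change     -0.5466     0.5466
  Equil       0.4285     0.6276
  solve Keq expr → x = 0.1822; check Q = 3.141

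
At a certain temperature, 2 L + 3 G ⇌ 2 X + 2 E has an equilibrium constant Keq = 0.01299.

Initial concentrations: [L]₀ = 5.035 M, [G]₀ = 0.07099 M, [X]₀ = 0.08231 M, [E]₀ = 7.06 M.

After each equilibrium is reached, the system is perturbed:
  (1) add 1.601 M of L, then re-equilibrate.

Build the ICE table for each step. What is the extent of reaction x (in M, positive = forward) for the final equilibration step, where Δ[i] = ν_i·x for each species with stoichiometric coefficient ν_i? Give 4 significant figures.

Q₀ = 37.23 vs Keq = 0.01299 ⇒ Q>K, reverse
Step 1:
                   L          G          X          E
  Initial      5.035    0.07099    0.08231       7.06
  Change      0.0757     0.1135    -0.0757    -0.0757
  Equil        5.111     0.1845   0.006611      6.984
  solve Keq expr → x = -0.03785; check Q = 0.01299
Then add 1.601 M of L.
Step 2:
                   L          G          X          E
  Initial      6.712     0.1845   0.006611      6.984
  Change   -0.001869  -0.002804   0.001869   0.001869
  Equil         6.71     0.1817   0.008481      6.986
  solve Keq expr → x = 9.3467e-04; check Q = 0.01299

x = 9.3467e-04 M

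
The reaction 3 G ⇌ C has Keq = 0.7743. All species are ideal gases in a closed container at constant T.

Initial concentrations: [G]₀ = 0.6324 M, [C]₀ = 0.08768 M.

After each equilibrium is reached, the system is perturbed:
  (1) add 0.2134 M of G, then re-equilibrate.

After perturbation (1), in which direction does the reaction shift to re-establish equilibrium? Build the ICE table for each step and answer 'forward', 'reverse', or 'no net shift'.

Direction: forward

Q₀ = 0.3467 vs Keq = 0.7743 ⇒ Q<K, forward
Step 1:
                    G           C
  Initial      0.6324     0.08768
  Change     -0.09582     0.03194
  Equil        0.5366      0.1196
  solve Keq expr → x = 0.03194; check Q = 0.7743
Then add 0.2134 M of G.
Step 2:
                    G           C
  Initial        0.75      0.1196
  Change       -0.148     0.04932
  Equil         0.602      0.1689
  solve Keq expr → x = 0.04932; check Q = 0.7743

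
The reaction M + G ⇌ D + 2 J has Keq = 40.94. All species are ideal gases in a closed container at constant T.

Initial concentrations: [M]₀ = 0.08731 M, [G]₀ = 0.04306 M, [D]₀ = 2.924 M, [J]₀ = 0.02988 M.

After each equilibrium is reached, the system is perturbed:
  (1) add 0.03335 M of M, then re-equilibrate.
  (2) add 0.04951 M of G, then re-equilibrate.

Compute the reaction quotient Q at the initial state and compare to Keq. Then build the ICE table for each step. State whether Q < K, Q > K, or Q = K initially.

Q₀ = 0.6944; Q < K (proceeds forward)

Q₀ = 0.6944 vs Keq = 40.94 ⇒ Q<K, forward
Step 1:
                   M          G          D          J
  Initial    0.08731    0.04306      2.924    0.02988
  Change    -0.03174   -0.03174    0.03174    0.06348
  Equil      0.05557    0.01132      2.956    0.09336
  solve Keq expr → x = 0.03174; check Q = 40.94
Then add 0.03335 M of M.
Step 2:
                   M          G          D          J
  Initial    0.08892    0.01132      2.956    0.09336
  Change   -0.003014  -0.003014   0.003014   0.006027
  Equil      0.08591   0.008309      2.959    0.09938
  solve Keq expr → x = 0.003014; check Q = 40.94
Then add 0.04951 M of G.
Step 3:
                   M          G          D          J
  Initial    0.08591    0.05782      2.959    0.09938
  Change    -0.02774   -0.02774    0.02774    0.05548
  Equil      0.05817    0.03008      2.986     0.1549
  solve Keq expr → x = 0.02774; check Q = 40.94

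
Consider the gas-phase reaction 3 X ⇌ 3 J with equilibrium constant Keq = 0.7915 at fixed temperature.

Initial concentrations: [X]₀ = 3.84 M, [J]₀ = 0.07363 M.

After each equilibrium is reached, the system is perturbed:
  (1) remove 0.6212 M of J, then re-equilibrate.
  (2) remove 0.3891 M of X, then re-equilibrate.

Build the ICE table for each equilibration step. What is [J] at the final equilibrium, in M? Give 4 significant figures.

Q₀ = 7.0497e-06 vs Keq = 0.7915 ⇒ Q<K, forward
Step 1:
                    X           J
  Initial        3.84     0.07363
  Change       -1.807       1.807
  Equil         2.033       1.881
  solve Keq expr → x = 0.6023; check Q = 0.7915
Then remove 0.6212 M of J.
Step 2:
                    X           J
  Initial       2.033       1.259
  Change      -0.3227      0.3227
  Equil          1.71       1.582
  solve Keq expr → x = 0.1076; check Q = 0.7915
Then remove 0.3891 M of X.
Step 3:
                    X           J
  Initial       1.321       1.582
  Change        0.187      -0.187
  Equil         1.508       1.395
  solve Keq expr → x = -0.06232; check Q = 0.7915

[J]_eq = 1.395 M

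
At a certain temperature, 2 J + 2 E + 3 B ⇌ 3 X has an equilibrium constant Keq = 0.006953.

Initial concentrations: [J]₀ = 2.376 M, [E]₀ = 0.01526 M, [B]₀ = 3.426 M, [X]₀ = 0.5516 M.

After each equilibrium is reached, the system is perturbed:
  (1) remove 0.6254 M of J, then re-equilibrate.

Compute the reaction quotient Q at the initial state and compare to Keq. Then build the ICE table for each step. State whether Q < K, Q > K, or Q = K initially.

Q₀ = 3.175; Q > K (proceeds reverse)

Q₀ = 3.175 vs Keq = 0.006953 ⇒ Q>K, reverse
Step 1:
                    J           E           B           X
  init          2.376     0.01526       3.426      0.5516
  Δ            0.1313      0.1313      0.1969     -0.1969
  eq            2.507      0.1465       3.623      0.3547
  solve Keq expr → x = -0.06563; check Q = 0.006953
Then remove 0.6254 M of J.
Step 2:
                    J           E           B           X
  init          1.882      0.1465       3.623      0.3547
  Δ           0.02025     0.02025     0.03037    -0.03037
  eq            1.902      0.1668       3.653      0.3243
  solve Keq expr → x = -0.01012; check Q = 0.006953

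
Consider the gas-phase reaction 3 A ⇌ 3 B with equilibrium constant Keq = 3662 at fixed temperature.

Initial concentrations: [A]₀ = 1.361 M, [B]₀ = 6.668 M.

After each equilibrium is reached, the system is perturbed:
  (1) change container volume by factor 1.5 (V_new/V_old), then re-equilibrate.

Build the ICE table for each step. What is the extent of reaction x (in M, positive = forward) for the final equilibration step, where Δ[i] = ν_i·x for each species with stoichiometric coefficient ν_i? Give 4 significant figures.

x = 0 M

Q₀ = 117.6 vs Keq = 3662 ⇒ Q<K, forward
Step 1:
                    A           B
  init          1.361       6.668
  Δ           -0.8718      0.8718
  eq           0.4892        7.54
  solve Keq expr → x = 0.2906; check Q = 3662
Then change container volume by factor 1.5 (V_new/V_old).
Step 2:
                    A           B
  init         0.3261       5.027
  Δ                 0           0
  eq           0.3261       5.027
  solve Keq expr → x = 0; check Q = 3662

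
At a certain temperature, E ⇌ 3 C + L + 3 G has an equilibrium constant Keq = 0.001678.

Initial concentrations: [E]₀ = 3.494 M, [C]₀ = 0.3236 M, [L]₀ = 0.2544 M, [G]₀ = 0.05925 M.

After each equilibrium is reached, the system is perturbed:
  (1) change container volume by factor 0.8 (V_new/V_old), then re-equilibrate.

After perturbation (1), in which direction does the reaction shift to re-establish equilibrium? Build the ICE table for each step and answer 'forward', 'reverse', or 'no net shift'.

Q₀ = 5.1320e-07 vs Keq = 0.001678 ⇒ Q<K, forward
Step 1:
                   E          C          L          G
  I            3.494     0.3236     0.2544    0.05925
  C          -0.1086     0.3259     0.1086     0.3259
  E            3.385     0.6495      0.363     0.3851
  solve Keq expr → x = 0.1086; check Q = 0.001678
Then change container volume by factor 0.8 (V_new/V_old).
Step 2:
                   E          C          L          G
  I            4.232     0.8118     0.4538     0.4814
  C          0.03744    -0.1123   -0.03744    -0.1123
  E            4.269     0.6995     0.4163     0.3691
  solve Keq expr → x = -0.03744; check Q = 0.001678

Direction: reverse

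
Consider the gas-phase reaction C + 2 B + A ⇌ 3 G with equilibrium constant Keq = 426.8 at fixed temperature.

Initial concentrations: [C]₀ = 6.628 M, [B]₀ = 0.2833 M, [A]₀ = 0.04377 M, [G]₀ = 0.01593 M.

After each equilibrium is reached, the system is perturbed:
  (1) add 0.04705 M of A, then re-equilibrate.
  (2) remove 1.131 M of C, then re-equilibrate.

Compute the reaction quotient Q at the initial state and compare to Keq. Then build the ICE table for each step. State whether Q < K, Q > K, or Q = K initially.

Q₀ = 1.7362e-04 vs Keq = 426.8 ⇒ Q<K, forward
Step 1:
                   C          B          A          G
  I            6.628     0.2833    0.04377    0.01593
  C         -0.04374   -0.08748   -0.04374     0.1312
  E            6.584     0.1958 2.9570e-05     0.1472
  solve Keq expr → x = 0.04374; check Q = 426.8
Then add 0.04705 M of A.
Step 2:
                   C          B          A          G
  I            6.584     0.1958    0.04708     0.1472
  C         -0.04629   -0.09259   -0.04629     0.1389
  E            6.538     0.1032 7.8690e-04      0.286
  solve Keq expr → x = 0.04629; check Q = 426.8
Then remove 1.131 M of C.
Step 3:
                   C          B          A          G
  I            5.407     0.1032 7.8690e-04      0.286
  C       1.5432e-04 3.0865e-04 1.5432e-04 -4.6297e-04
  E            5.407     0.1035 9.4123e-04     0.2856
  solve Keq expr → x = -1.5432e-04; check Q = 426.8

Q₀ = 1.7362e-04; Q < K (proceeds forward)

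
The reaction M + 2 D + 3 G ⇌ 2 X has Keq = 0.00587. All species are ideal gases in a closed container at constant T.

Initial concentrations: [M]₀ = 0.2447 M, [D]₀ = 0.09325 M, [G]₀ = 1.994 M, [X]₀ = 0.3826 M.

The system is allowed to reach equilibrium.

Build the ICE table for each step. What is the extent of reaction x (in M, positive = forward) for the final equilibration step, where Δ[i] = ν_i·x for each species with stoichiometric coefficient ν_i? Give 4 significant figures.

Q₀ = 8.677 vs Keq = 0.00587 ⇒ Q>K, reverse
Step 1:
                    M           D           G           X
  I            0.2447     0.09325       1.994      0.3826
  C             0.154      0.3079      0.4619     -0.3079
  E            0.3987      0.4012       2.456     0.07469
  solve Keq expr → x = -0.154; check Q = 0.00587

x = -0.154 M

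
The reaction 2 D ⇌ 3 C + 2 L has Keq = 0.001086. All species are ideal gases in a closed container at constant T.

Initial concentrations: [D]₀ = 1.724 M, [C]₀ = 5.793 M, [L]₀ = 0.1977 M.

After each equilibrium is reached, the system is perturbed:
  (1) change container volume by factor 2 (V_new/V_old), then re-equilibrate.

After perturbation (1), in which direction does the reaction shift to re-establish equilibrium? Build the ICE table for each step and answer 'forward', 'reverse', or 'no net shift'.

Q₀ = 2.557 vs Keq = 0.001086 ⇒ Q>K, reverse
Step 1:
                    D           C           L
  init          1.724       5.793      0.1977
  Δ            0.1928     -0.2892     -0.1928
  eq            1.917       5.504    0.004892
  solve Keq expr → x = -0.0964; check Q = 0.001086
Then change container volume by factor 2 (V_new/V_old).
Step 2:
                    D           C           L
  init         0.9584       2.752    0.002446
  Δ         -0.004416    0.006624    0.004416
  eq            0.954       2.759    0.006862
  solve Keq expr → x = 0.002208; check Q = 0.001086

Direction: forward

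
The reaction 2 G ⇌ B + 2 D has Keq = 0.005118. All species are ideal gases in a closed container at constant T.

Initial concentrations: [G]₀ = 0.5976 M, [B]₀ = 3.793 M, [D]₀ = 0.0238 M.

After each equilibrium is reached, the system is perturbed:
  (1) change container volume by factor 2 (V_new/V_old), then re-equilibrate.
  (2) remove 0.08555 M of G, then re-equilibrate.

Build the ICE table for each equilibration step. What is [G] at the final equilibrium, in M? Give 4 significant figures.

Q₀ = 0.006016 vs Keq = 0.005118 ⇒ Q>K, reverse
Step 1:
                    G           B           D
  I            0.5976       3.793      0.0238
  C           0.00178 -8.9013e-04    -0.00178
  E            0.5994       3.792     0.02202
  solve Keq expr → x = -8.9013e-04; check Q = 0.005118
Then change container volume by factor 2 (V_new/V_old).
Step 2:
                    G           B           D
  I            0.2997       1.896     0.01101
  C         -0.004327    0.002163    0.004327
  E            0.2954       1.898     0.01534
  solve Keq expr → x = 0.002163; check Q = 0.005118
Then remove 0.08555 M of G.
Step 3:
                    G           B           D
  I            0.2098       1.898     0.01534
  C          0.004217   -0.002109   -0.004217
  E             0.214       1.896     0.01112
  solve Keq expr → x = -0.002109; check Q = 0.005118

[G]_eq = 0.214 M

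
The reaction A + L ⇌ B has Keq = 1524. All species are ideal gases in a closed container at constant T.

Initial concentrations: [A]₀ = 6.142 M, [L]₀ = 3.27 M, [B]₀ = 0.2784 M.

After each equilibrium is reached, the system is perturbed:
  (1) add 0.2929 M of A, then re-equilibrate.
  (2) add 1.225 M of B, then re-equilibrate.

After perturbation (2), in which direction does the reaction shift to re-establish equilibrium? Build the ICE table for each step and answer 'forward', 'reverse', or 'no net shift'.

Q₀ = 0.01386 vs Keq = 1524 ⇒ Q<K, forward
Step 1:
                    A           L           B
  Initial       6.142        3.27      0.2784
  Change       -3.269      -3.269       3.269
  Equil         2.873  8.1029e-04       3.548
  solve Keq expr → x = 3.269; check Q = 1524
Then add 0.2929 M of A.
Step 2:
                    A           L           B
  Initial       3.166  8.1029e-04       3.548
  Change  -7.4937e-05 -7.4937e-05  7.4937e-05
  Equil         3.166  7.3535e-04       3.548
  solve Keq expr → x = 7.4937e-05; check Q = 1524
Then add 1.225 M of B.
Step 3:
                    A           L           B
  Initial       3.166  7.3535e-04       4.773
  Change   2.5378e-04  2.5378e-04 -2.5378e-04
  Equil         3.166  9.8914e-04       4.772
  solve Keq expr → x = -2.5378e-04; check Q = 1524

Direction: reverse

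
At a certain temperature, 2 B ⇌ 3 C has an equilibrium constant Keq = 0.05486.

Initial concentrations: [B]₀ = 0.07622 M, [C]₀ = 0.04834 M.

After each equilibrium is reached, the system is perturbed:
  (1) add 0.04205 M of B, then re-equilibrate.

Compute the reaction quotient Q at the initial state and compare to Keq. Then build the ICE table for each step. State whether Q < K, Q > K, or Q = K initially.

Q₀ = 0.01944; Q < K (proceeds forward)

Q₀ = 0.01944 vs Keq = 0.05486 ⇒ Q<K, forward
Step 1:
                   B          C
  I          0.07622    0.04834
  C        -0.009461    0.01419
  E          0.06676    0.06253
  solve Keq expr → x = 0.00473; check Q = 0.05486
Then add 0.04205 M of B.
Step 2:
                   B          C
  I           0.1088    0.06253
  C          -0.0118    0.01769
  E          0.09701    0.08022
  solve Keq expr → x = 0.005898; check Q = 0.05486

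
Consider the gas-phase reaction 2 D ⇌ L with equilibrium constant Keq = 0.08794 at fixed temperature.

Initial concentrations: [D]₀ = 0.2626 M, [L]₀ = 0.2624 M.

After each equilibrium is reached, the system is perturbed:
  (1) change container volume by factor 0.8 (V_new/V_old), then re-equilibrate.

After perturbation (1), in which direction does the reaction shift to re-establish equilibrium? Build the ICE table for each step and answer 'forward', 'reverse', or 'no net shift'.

Direction: forward

Q₀ = 3.805 vs Keq = 0.08794 ⇒ Q>K, reverse
Step 1:
                  D         L
  I          0.2626    0.2624
  C          0.4384   -0.2192
  E           0.701   0.04321
  solve Keq expr → x = -0.2192; check Q = 0.08794
Then change container volume by factor 0.8 (V_new/V_old).
Step 2:
                  D         L
  I          0.8762   0.05401
  C         -0.0207   0.01035
  E          0.8555   0.06436
  solve Keq expr → x = 0.01035; check Q = 0.08794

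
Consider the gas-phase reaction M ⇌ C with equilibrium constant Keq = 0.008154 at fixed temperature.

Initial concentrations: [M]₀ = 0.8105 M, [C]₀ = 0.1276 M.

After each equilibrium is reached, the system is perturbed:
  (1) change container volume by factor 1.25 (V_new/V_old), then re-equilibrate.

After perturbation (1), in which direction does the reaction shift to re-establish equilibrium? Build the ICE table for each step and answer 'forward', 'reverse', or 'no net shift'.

Direction: no net shift

Q₀ = 0.1574 vs Keq = 0.008154 ⇒ Q>K, reverse
Step 1:
                  M         C
  I          0.8105    0.1276
  C            0.12     -0.12
  E          0.9305  0.007587
  solve Keq expr → x = -0.12; check Q = 0.008154
Then change container volume by factor 1.25 (V_new/V_old).
Step 2:
                  M         C
  I          0.7444   0.00607
  C               0         0
  E          0.7444   0.00607
  solve Keq expr → x = 0; check Q = 0.008154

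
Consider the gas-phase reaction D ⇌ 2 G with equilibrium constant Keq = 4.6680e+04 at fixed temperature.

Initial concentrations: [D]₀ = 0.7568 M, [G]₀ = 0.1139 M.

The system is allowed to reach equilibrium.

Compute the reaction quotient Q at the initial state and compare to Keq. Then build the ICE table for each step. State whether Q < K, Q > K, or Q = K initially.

Q₀ = 0.01714; Q < K (proceeds forward)

Q₀ = 0.01714 vs Keq = 4.6680e+04 ⇒ Q<K, forward
Step 1:
                    D           G
  Initial      0.7568      0.1139
  Change      -0.7567       1.513
  Equil    5.6735e-05       1.627
  solve Keq expr → x = 0.7567; check Q = 4.6680e+04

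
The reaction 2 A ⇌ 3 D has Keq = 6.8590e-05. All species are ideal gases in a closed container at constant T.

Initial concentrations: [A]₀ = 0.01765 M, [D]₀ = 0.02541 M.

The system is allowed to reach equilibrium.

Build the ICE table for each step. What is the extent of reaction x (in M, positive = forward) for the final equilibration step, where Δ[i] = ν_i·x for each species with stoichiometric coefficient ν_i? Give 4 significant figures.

Q₀ = 0.05267 vs Keq = 6.8590e-05 ⇒ Q>K, reverse
Step 1:
                   A          D
  Initial    0.01765    0.02541
  Change      0.0142    -0.0213
  Equil      0.03185   0.004113
  solve Keq expr → x = -0.007099; check Q = 6.8590e-05

x = -0.007099 M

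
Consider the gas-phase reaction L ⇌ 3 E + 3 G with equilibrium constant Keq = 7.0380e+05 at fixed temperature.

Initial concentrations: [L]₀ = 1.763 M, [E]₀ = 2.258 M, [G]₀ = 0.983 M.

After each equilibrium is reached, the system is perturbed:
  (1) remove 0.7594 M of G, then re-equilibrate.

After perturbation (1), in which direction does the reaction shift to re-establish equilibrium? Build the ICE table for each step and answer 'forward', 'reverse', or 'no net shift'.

Direction: forward

Q₀ = 6.203 vs Keq = 7.0380e+05 ⇒ Q<K, forward
Step 1:
                    L           E           G
  I             1.763       2.258       0.983
  C            -1.651       4.954       4.954
  E            0.1116       7.212       5.937
  solve Keq expr → x = 1.651; check Q = 7.0380e+05
Then remove 0.7594 M of G.
Step 2:
                    L           E           G
  I            0.1116       7.212       5.178
  C          -0.03056     0.09167     0.09167
  E           0.08101       7.304        5.27
  solve Keq expr → x = 0.03056; check Q = 7.0380e+05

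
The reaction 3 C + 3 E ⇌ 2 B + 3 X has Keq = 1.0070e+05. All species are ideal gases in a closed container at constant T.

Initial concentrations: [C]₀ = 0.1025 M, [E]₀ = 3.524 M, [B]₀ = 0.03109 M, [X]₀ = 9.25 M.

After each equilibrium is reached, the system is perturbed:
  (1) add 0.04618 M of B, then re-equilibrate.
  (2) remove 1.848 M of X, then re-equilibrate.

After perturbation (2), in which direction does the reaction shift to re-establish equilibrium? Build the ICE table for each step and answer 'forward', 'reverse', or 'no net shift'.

Q₀ = 16.23 vs Keq = 1.0070e+05 ⇒ Q<K, forward
Step 1:
                    C           E           B           X
  init         0.1025       3.524     0.03109        9.25
  Δ          -0.09063    -0.09063     0.06042     0.09063
  eq          0.01187       3.433     0.09151       9.341
  solve Keq expr → x = 0.03021; check Q = 1.0070e+05
Then add 0.04618 M of B.
Step 2:
                    C           E           B           X
  init        0.01187       3.433      0.1377       9.341
  Δ          0.003519    0.003519   -0.002346   -0.003519
  eq          0.01539       3.437      0.1353       9.337
  solve Keq expr → x = -0.001173; check Q = 1.0070e+05
Then remove 1.848 M of X.
Step 3:
                    C           E           B           X
  init        0.01539       3.437      0.1353       7.489
  Δ         -0.002913   -0.002913    0.001942    0.002913
  eq          0.01248       3.434      0.1373       7.492
  solve Keq expr → x = 9.7111e-04; check Q = 1.0070e+05

Direction: forward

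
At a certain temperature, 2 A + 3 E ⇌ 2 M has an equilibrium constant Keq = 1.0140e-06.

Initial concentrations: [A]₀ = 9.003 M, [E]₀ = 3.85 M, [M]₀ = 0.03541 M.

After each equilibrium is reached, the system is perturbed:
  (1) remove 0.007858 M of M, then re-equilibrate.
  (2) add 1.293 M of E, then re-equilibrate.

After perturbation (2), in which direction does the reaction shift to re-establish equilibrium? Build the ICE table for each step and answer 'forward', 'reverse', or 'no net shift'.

Q₀ = 2.7108e-07 vs Keq = 1.0140e-06 ⇒ Q<K, forward
Step 1:
                    A           E           M
  I             9.003        3.85     0.03541
  C          -0.03158    -0.04737     0.03158
  E             8.971       3.803     0.06699
  solve Keq expr → x = 0.01579; check Q = 1.0140e-06
Then remove 0.007858 M of M.
Step 2:
                    A           E           M
  I             8.971       3.803     0.05913
  C         -0.007505    -0.01126    0.007505
  E             8.964       3.791     0.06664
  solve Keq expr → x = 0.003752; check Q = 1.0140e-06
Then add 1.293 M of E.
Step 3:
                    A           E           M
  I             8.964       5.084     0.06664
  C          -0.03486    -0.05229     0.03486
  E             8.929       5.032      0.1015
  solve Keq expr → x = 0.01743; check Q = 1.0140e-06

Direction: forward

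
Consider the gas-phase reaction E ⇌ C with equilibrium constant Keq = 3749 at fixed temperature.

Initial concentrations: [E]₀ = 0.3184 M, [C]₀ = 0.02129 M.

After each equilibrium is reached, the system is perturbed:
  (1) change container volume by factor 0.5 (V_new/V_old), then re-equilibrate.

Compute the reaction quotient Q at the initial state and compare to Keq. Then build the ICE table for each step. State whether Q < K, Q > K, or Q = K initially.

Q₀ = 0.06687; Q < K (proceeds forward)

Q₀ = 0.06687 vs Keq = 3749 ⇒ Q<K, forward
Step 1:
                    E           C
  I            0.3184     0.02129
  C           -0.3183      0.3183
  E        9.0584e-05      0.3396
  solve Keq expr → x = 0.3183; check Q = 3749
Then change container volume by factor 0.5 (V_new/V_old).
Step 2:
                    E           C
  I        1.8117e-04      0.6792
  C                 0           0
  E        1.8117e-04      0.6792
  solve Keq expr → x = 0; check Q = 3749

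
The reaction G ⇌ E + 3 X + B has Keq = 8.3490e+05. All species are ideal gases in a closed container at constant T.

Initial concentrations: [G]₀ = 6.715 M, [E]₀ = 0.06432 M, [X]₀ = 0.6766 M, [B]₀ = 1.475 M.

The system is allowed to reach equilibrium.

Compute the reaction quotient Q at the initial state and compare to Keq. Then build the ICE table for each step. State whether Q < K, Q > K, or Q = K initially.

Q₀ = 0.004376 vs Keq = 8.3490e+05 ⇒ Q<K, forward
Step 1:
                    G           E           X           B
  init          6.715     0.06432      0.6766       1.475
  Δ            -6.278       6.278       18.83       6.278
  eq           0.4373       6.342       19.51       7.753
  solve Keq expr → x = 6.278; check Q = 8.3490e+05

Q₀ = 0.004376; Q < K (proceeds forward)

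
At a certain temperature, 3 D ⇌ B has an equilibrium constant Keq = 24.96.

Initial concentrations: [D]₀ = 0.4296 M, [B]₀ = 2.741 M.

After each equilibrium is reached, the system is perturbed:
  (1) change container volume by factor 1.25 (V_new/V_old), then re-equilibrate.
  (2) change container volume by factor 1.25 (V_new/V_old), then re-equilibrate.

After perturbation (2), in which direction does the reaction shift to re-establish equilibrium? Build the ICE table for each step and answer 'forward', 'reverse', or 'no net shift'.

Direction: reverse

Q₀ = 34.57 vs Keq = 24.96 ⇒ Q>K, reverse
Step 1:
                  D         B
  I          0.4296     2.741
  C         0.04833  -0.01611
  E          0.4779     2.725
  solve Keq expr → x = -0.01611; check Q = 24.96
Then change container volume by factor 1.25 (V_new/V_old).
Step 2:
                  D         B
  I          0.3823      2.18
  C         0.05997  -0.01999
  E          0.4423      2.16
  solve Keq expr → x = -0.01999; check Q = 24.96
Then change container volume by factor 1.25 (V_new/V_old).
Step 3:
                  D         B
  I          0.3539     1.728
  C         0.05529  -0.01843
  E          0.4091      1.71
  solve Keq expr → x = -0.01843; check Q = 24.96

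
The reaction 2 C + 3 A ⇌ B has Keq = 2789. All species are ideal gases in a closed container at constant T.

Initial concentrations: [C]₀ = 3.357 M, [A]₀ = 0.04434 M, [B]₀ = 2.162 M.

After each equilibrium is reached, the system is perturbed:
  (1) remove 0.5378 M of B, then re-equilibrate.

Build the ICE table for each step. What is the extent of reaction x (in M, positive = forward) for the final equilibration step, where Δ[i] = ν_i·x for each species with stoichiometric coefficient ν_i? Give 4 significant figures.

x = 0.001233 M

Q₀ = 2201 vs Keq = 2789 ⇒ Q<K, forward
Step 1:
                    C           A           B
  Initial       3.357     0.04434       2.162
  Change    -0.002228   -0.003341    0.001114
  Equil         3.355       0.041       2.163
  solve Keq expr → x = 0.001114; check Q = 2789
Then remove 0.5378 M of B.
Step 2:
                    C           A           B
  Initial       3.355       0.041       1.625
  Change    -0.002466   -0.003698    0.001233
  Equil         3.352      0.0373       1.627
  solve Keq expr → x = 0.001233; check Q = 2789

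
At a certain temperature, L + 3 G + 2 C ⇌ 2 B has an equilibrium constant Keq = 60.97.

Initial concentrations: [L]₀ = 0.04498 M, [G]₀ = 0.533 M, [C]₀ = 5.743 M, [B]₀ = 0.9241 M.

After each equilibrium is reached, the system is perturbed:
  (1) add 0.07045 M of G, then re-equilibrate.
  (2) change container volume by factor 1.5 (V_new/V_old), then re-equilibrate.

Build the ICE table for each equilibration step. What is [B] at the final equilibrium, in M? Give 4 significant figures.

[B]_eq = 0.6528 M

Q₀ = 3.802 vs Keq = 60.97 ⇒ Q<K, forward
Step 1:
                  L         G         C         B
  I         0.04498     0.533     5.743    0.9241
  C        -0.03803   -0.1141  -0.07606   0.07606
  E         0.00695    0.4189     5.667         1
  solve Keq expr → x = 0.03803; check Q = 60.97
Then add 0.07045 M of G.
Step 2:
                  L         G         C         B
  I         0.00695    0.4894     5.667         1
  C       -0.002346 -0.007038 -0.004692  0.004692
  E        0.004604    0.4823     5.662     1.005
  solve Keq expr → x = 0.002346; check Q = 60.97
Then change container volume by factor 1.5 (V_new/V_old).
Step 3:
                  L         G         C         B
  I        0.003069    0.3215     3.775    0.6699
  C        0.008547   0.02564   0.01709  -0.01709
  E         0.01162    0.3472     3.792    0.6528
  solve Keq expr → x = -0.008547; check Q = 60.97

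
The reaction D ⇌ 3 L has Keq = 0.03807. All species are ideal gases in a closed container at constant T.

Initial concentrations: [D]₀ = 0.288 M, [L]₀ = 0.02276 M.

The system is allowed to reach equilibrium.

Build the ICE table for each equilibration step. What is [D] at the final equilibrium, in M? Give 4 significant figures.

Q₀ = 4.0938e-05 vs Keq = 0.03807 ⇒ Q<K, forward
Step 1:
                  D         L
  Initial     0.288   0.02276
  Change   -0.06083    0.1825
  Equil      0.2272    0.2053
  solve Keq expr → x = 0.06083; check Q = 0.03807

[D]_eq = 0.2272 M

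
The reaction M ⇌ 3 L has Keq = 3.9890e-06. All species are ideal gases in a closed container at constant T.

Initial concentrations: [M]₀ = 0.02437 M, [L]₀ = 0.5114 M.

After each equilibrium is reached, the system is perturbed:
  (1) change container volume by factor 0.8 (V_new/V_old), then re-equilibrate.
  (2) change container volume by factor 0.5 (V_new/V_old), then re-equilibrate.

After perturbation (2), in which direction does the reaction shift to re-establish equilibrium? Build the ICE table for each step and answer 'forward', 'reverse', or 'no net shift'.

Q₀ = 5.488 vs Keq = 3.9890e-06 ⇒ Q>K, reverse
Step 1:
                    M           L
  init        0.02437      0.5114
  Δ            0.1674     -0.5023
  eq           0.1918    0.009146
  solve Keq expr → x = -0.1674; check Q = 3.9890e-06
Then change container volume by factor 0.8 (V_new/V_old).
Step 2:
                    M           L
  init         0.2397     0.01143
  Δ        5.2436e-04   -0.001573
  eq           0.2403    0.009859
  solve Keq expr → x = -5.2436e-04; check Q = 3.9890e-06
Then change container volume by factor 0.5 (V_new/V_old).
Step 3:
                    M           L
  init         0.4805     0.01972
  Δ          0.002425   -0.007276
  eq           0.4829     0.01244
  solve Keq expr → x = -0.002425; check Q = 3.9890e-06

Direction: reverse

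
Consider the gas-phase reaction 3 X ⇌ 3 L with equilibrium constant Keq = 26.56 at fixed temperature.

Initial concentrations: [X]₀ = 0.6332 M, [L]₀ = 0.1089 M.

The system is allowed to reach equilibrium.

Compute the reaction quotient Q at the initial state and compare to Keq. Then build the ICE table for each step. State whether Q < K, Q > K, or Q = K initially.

Q₀ = 0.005087 vs Keq = 26.56 ⇒ Q<K, forward
Step 1:
                   X          L
  init        0.6332     0.1089
  Δ          -0.4469     0.4469
  eq          0.1863     0.5558
  solve Keq expr → x = 0.149; check Q = 26.56

Q₀ = 0.005087; Q < K (proceeds forward)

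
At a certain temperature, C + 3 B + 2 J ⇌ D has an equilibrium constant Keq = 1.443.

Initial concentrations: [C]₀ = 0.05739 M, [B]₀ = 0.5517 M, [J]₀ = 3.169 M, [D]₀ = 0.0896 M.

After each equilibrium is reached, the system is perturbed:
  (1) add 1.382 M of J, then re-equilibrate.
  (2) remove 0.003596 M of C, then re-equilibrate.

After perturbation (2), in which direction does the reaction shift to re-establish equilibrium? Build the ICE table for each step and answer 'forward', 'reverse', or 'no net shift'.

Q₀ = 0.9258 vs Keq = 1.443 ⇒ Q<K, forward
Step 1:
                    C           B           J           D
  Initial     0.05739      0.5517       3.169      0.0896
  Change    -0.009316    -0.02795    -0.01863    0.009316
  Equil       0.04807      0.5238        3.15     0.09892
  solve Keq expr → x = 0.009316; check Q = 1.443
Then add 1.382 M of J.
Step 2:
                    C           B           J           D
  Initial     0.04807      0.5238       4.532     0.09892
  Change     -0.01379    -0.04136    -0.02757     0.01379
  Equil       0.03429      0.4824       4.505      0.1127
  solve Keq expr → x = 0.01379; check Q = 1.443
Then remove 0.003596 M of C.
Step 3:
                    C           B           J           D
  Initial     0.03069      0.4824       4.505      0.1127
  Change     0.001846    0.005538    0.003692   -0.001846
  Equil       0.03254      0.4879       4.508      0.1109
  solve Keq expr → x = -0.001846; check Q = 1.443

Direction: reverse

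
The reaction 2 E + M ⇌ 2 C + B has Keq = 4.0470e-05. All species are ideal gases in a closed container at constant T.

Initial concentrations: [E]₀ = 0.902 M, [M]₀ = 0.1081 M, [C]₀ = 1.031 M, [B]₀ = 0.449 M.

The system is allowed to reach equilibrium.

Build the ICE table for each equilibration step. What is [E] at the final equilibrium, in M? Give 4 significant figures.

[E]_eq = 1.793 M

Q₀ = 5.427 vs Keq = 4.0470e-05 ⇒ Q>K, reverse
Step 1:
                    E           M           C           B
  I             0.902      0.1081       1.031       0.449
  C            0.8907      0.4453     -0.8907     -0.4453
  E             1.793      0.5534      0.1403    0.003656
  solve Keq expr → x = -0.4453; check Q = 4.0470e-05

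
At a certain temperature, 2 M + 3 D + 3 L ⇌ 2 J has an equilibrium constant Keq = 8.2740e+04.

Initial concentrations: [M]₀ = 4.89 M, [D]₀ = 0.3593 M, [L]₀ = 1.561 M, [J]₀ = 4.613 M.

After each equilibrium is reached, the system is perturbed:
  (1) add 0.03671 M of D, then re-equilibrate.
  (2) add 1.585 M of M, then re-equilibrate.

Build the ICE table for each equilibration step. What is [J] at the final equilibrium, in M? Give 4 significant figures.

Q₀ = 5.044 vs Keq = 8.2740e+04 ⇒ Q<K, forward
Step 1:
                    M           D           L           J
  init           4.89      0.3593       1.561       4.613
  Δ           -0.2267       -0.34       -0.34      0.2267
  eq            4.663     0.01927       1.221        4.84
  solve Keq expr → x = 0.1133; check Q = 8.2740e+04
Then add 0.03671 M of D.
Step 2:
                    M           D           L           J
  init          4.663     0.05598       1.221        4.84
  Δ          -0.02399    -0.03599    -0.03599     0.02399
  eq            4.639     0.01999       1.185       4.864
  solve Keq expr → x = 0.012; check Q = 8.2740e+04
Then add 1.585 M of M.
Step 3:
                    M           D           L           J
  init          6.224     0.01999       1.185       4.864
  Δ         -0.002332   -0.003498   -0.003498    0.002332
  eq            6.222     0.01649       1.181       4.866
  solve Keq expr → x = 0.001166; check Q = 8.2740e+04

[J]_eq = 4.866 M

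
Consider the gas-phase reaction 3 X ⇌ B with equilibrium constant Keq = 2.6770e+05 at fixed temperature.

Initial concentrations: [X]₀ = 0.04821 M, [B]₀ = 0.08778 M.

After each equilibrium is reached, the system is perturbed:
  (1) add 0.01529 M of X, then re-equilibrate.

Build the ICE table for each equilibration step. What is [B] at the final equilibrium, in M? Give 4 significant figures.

Q₀ = 783.4 vs Keq = 2.6770e+05 ⇒ Q<K, forward
Step 1:
                    X           B
  Initial     0.04821     0.08778
  Change     -0.04097     0.01366
  Equil      0.007236      0.1014
  solve Keq expr → x = 0.01366; check Q = 2.6770e+05
Then add 0.01529 M of X.
Step 2:
                    X           B
  Initial     0.02253      0.1014
  Change     -0.01517    0.005057
  Equil      0.007355      0.1065
  solve Keq expr → x = 0.005057; check Q = 2.6770e+05

[B]_eq = 0.1065 M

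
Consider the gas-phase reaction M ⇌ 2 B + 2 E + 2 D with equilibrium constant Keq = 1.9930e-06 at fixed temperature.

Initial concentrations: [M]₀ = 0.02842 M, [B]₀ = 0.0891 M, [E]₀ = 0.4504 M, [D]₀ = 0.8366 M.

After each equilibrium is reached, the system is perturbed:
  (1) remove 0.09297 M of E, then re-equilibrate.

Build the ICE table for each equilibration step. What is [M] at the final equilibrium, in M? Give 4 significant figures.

Q₀ = 0.03966 vs Keq = 1.9930e-06 ⇒ Q>K, reverse
Step 1:
                  M         B         E         D
  I         0.02842    0.0891    0.4504    0.8366
  C         0.04385   -0.0877   -0.0877   -0.0877
  E         0.07227  0.001397    0.3627    0.7489
  solve Keq expr → x = -0.04385; check Q = 1.9930e-06
Then remove 0.09297 M of E.
Step 2:
                  M         B         E         D
  I         0.07227  0.001397    0.2697    0.7489
  C       -2.3702e-04 4.7404e-04 4.7404e-04 4.7404e-04
  E         0.07203  0.001871    0.2702    0.7494
  solve Keq expr → x = 2.3702e-04; check Q = 1.9930e-06

[M]_eq = 0.07203 M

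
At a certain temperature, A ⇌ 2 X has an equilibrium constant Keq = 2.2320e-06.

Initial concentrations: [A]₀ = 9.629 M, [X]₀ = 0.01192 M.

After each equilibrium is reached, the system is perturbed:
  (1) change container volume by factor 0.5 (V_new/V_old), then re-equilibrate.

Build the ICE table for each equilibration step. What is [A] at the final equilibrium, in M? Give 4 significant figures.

Q₀ = 1.4756e-05 vs Keq = 2.2320e-06 ⇒ Q>K, reverse
Step 1:
                  A         X
  Initial     9.629   0.01192
  Change   0.003642 -0.007283
  Equil       9.633  0.004637
  solve Keq expr → x = -0.003642; check Q = 2.2320e-06
Then change container volume by factor 0.5 (V_new/V_old).
Step 2:
                  A         X
  Initial     19.27  0.009274
  Change   0.001358 -0.002716
  Equil       19.27  0.006558
  solve Keq expr → x = -0.001358; check Q = 2.2320e-06

[A]_eq = 19.27 M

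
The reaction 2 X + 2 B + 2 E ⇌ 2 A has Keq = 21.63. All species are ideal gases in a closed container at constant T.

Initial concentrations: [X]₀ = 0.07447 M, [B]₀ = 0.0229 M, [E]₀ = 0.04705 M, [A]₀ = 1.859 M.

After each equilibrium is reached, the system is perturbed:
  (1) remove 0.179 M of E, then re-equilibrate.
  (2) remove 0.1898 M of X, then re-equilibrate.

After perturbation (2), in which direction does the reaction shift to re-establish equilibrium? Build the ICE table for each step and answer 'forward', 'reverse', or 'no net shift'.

Direction: reverse

Q₀ = 5.3679e+08 vs Keq = 21.63 ⇒ Q>K, reverse
Step 1:
                   X          B          E          A
  init       0.07447     0.0229    0.04705      1.859
  Δ           0.5992     0.5992     0.5992    -0.5992
  eq          0.6737     0.6221     0.6463       1.26
  solve Keq expr → x = -0.2996; check Q = 21.63
Then remove 0.179 M of E.
Step 2:
                   X          B          E          A
  init        0.6737     0.6221     0.4673       1.26
  Δ          0.05593    0.05593    0.05593   -0.05593
  eq          0.7296     0.6781     0.5232      1.204
  solve Keq expr → x = -0.02796; check Q = 21.63
Then remove 0.1898 M of X.
Step 3:
                   X          B          E          A
  init        0.5398     0.6781     0.5232      1.204
  Δ          0.05139    0.05139    0.05139   -0.05139
  eq          0.5912     0.7294     0.5746      1.152
  solve Keq expr → x = -0.02569; check Q = 21.63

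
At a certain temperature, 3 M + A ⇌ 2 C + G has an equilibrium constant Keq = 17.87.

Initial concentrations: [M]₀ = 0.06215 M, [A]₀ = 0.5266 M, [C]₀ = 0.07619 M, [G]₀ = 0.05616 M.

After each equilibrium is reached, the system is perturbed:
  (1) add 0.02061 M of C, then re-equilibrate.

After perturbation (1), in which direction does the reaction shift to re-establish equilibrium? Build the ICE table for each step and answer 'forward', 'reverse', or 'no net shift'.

Q₀ = 2.579 vs Keq = 17.87 ⇒ Q<K, forward
Step 1:
                   M          A          C          G
  init       0.06215     0.5266    0.07619    0.05616
  Δ         -0.02341  -0.007803    0.01561   0.007803
  eq         0.03874     0.5188     0.0918    0.06396
  solve Keq expr → x = 0.007803; check Q = 17.87
Then add 0.02061 M of C.
Step 2:
                   M          A          C          G
  init       0.03874     0.5188     0.1124    0.06396
  Δ         0.004439    0.00148   -0.00296   -0.00148
  eq         0.04318     0.5203     0.1094    0.06248
  solve Keq expr → x = -0.00148; check Q = 17.87

Direction: reverse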